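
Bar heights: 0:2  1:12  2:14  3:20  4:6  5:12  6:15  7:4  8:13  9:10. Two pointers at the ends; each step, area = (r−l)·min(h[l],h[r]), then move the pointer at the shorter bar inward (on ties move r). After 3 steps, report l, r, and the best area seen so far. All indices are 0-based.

l=0 r=9: min(2,10)*9=18 best=18 *, l++
l=1 r=9: min(12,10)*8=80 best=80 *, r--
l=1 r=8: min(12,13)*7=84 best=84 *, l++

l=2, r=8, best area=84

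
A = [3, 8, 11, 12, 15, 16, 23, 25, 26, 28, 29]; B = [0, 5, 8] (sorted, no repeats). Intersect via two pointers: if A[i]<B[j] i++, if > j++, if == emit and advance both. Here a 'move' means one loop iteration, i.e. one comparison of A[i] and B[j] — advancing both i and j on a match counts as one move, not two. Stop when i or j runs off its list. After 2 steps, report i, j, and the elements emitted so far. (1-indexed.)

i=2, j=2, emitted=[]

i=1 j=1: 3>0, j++
i=1 j=2: 3<5, i++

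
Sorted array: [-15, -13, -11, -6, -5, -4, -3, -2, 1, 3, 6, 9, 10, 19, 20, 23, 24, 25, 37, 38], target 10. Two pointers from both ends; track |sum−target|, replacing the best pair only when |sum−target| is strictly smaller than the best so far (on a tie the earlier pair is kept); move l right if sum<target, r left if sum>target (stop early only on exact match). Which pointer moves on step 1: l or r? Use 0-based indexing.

l=0 r=19: -15+38=23 d=13 *, r--

r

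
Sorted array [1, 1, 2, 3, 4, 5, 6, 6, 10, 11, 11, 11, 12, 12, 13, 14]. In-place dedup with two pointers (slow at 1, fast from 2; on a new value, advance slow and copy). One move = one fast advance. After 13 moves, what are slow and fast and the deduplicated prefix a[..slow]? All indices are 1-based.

slow=9, fast=15, prefix=[1, 2, 3, 4, 5, 6, 10, 11, 12]

(s=1,f=2) a[fast]=1=a[slow] dup → fast++
(s=1,f=3) a[fast]=2≠a[slow]=1 write a[2]=2 → slow++,fast++
(s=2,f=4) a[fast]=3≠a[slow]=2 write a[3]=3 → slow++,fast++
(s=3,f=5) a[fast]=4≠a[slow]=3 write a[4]=4 → slow++,fast++
(s=4,f=6) a[fast]=5≠a[slow]=4 write a[5]=5 → slow++,fast++
(s=5,f=7) a[fast]=6≠a[slow]=5 write a[6]=6 → slow++,fast++
(s=6,f=8) a[fast]=6=a[slow] dup → fast++
(s=6,f=9) a[fast]=10≠a[slow]=6 write a[7]=10 → slow++,fast++
(s=7,f=10) a[fast]=11≠a[slow]=10 write a[8]=11 → slow++,fast++
(s=8,f=11) a[fast]=11=a[slow] dup → fast++
(s=8,f=12) a[fast]=11=a[slow] dup → fast++
(s=8,f=13) a[fast]=12≠a[slow]=11 write a[9]=12 → slow++,fast++
(s=9,f=14) a[fast]=12=a[slow] dup → fast++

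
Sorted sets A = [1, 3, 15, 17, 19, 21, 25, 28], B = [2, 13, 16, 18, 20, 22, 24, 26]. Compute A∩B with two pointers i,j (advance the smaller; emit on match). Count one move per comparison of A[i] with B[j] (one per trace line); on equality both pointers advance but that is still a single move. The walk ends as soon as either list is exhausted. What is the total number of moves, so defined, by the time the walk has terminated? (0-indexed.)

15 moves

i=0 j=0: 1<2, i++
i=1 j=0: 3>2, j++
i=1 j=1: 3<13, i++
i=2 j=1: 15>13, j++
i=2 j=2: 15<16, i++
i=3 j=2: 17>16, j++
i=3 j=3: 17<18, i++
i=4 j=3: 19>18, j++
i=4 j=4: 19<20, i++
i=5 j=4: 21>20, j++
i=5 j=5: 21<22, i++
i=6 j=5: 25>22, j++
i=6 j=6: 25>24, j++
i=6 j=7: 25<26, i++
i=7 j=7: 28>26, j++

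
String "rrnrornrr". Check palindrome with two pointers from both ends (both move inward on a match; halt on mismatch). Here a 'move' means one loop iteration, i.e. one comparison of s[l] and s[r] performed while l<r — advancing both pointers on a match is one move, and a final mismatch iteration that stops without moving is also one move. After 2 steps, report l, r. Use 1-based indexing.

[1,9] 'r'=='r' → l++,r--
[2,8] 'r'=='r' → l++,r--

l=3, r=7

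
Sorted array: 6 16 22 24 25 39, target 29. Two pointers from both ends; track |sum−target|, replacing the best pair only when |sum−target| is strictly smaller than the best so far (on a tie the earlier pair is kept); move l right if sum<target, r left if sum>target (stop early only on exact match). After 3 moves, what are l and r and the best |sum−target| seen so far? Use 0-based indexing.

l=0, r=2, best |Δ|=1

[0,5] 6+39=45 d=16 * → r--
[0,4] 6+25=31 d=2 * → r--
[0,3] 6+24=30 d=1 * → r--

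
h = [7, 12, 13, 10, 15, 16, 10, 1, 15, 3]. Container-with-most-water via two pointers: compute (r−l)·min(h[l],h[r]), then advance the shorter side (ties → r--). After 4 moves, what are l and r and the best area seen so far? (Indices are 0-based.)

[0,9] min(7,3)*9=27 best=27 * → r--
[0,8] min(7,15)*8=56 best=56 * → l++
[1,8] min(12,15)*7=84 best=84 * → l++
[2,8] min(13,15)*6=78 best=84 → l++

l=3, r=8, best area=84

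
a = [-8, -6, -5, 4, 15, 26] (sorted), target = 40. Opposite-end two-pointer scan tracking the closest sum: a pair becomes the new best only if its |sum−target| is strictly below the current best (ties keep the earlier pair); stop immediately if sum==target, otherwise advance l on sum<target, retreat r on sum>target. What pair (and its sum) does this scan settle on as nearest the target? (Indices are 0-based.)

l=0 r=5: -8+26=18 d=22 *, l++
l=1 r=5: -6+26=20 d=20 *, l++
l=2 r=5: -5+26=21 d=19 *, l++
l=3 r=5: 4+26=30 d=10 *, l++
l=4 r=5: 15+26=41 d=1 *, r--

pair (15, 26) with sum 41 (|Δ|=1)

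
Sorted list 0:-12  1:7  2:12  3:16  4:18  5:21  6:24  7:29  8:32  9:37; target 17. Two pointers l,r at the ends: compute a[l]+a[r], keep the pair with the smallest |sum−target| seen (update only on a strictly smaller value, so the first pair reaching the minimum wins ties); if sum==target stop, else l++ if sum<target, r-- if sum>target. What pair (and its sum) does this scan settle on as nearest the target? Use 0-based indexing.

l=0 r=9: -12+37=25 d=8 *, r--
l=0 r=8: -12+32=20 d=3 *, r--
l=0 r=7: -12+29=17 d=0 *, stop

pair (-12, 29) with sum 17 (|Δ|=0)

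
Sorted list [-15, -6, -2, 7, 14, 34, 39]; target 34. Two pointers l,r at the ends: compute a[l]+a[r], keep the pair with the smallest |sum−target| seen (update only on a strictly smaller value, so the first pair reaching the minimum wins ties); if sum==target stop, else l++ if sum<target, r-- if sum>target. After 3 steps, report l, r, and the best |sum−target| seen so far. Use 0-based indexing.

[0,6] -15+39=24 d=10 * → l++
[1,6] -6+39=33 d=1 * → l++
[2,6] -2+39=37 d=3 → r--

l=2, r=5, best |Δ|=1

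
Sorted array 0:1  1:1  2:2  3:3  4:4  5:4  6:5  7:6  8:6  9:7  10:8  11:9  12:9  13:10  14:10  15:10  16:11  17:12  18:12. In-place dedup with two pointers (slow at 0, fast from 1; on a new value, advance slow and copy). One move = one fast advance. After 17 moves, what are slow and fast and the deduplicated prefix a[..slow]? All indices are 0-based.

slow=0 fast=1: a[fast]=1=a[slow] dup, fast++
slow=0 fast=2: a[fast]=2≠a[slow]=1 write a[1]=2, slow++,fast++
slow=1 fast=3: a[fast]=3≠a[slow]=2 write a[2]=3, slow++,fast++
slow=2 fast=4: a[fast]=4≠a[slow]=3 write a[3]=4, slow++,fast++
slow=3 fast=5: a[fast]=4=a[slow] dup, fast++
slow=3 fast=6: a[fast]=5≠a[slow]=4 write a[4]=5, slow++,fast++
slow=4 fast=7: a[fast]=6≠a[slow]=5 write a[5]=6, slow++,fast++
slow=5 fast=8: a[fast]=6=a[slow] dup, fast++
slow=5 fast=9: a[fast]=7≠a[slow]=6 write a[6]=7, slow++,fast++
slow=6 fast=10: a[fast]=8≠a[slow]=7 write a[7]=8, slow++,fast++
slow=7 fast=11: a[fast]=9≠a[slow]=8 write a[8]=9, slow++,fast++
slow=8 fast=12: a[fast]=9=a[slow] dup, fast++
slow=8 fast=13: a[fast]=10≠a[slow]=9 write a[9]=10, slow++,fast++
slow=9 fast=14: a[fast]=10=a[slow] dup, fast++
slow=9 fast=15: a[fast]=10=a[slow] dup, fast++
slow=9 fast=16: a[fast]=11≠a[slow]=10 write a[10]=11, slow++,fast++
slow=10 fast=17: a[fast]=12≠a[slow]=11 write a[11]=12, slow++,fast++

slow=11, fast=18, prefix=[1, 2, 3, 4, 5, 6, 7, 8, 9, 10, 11, 12]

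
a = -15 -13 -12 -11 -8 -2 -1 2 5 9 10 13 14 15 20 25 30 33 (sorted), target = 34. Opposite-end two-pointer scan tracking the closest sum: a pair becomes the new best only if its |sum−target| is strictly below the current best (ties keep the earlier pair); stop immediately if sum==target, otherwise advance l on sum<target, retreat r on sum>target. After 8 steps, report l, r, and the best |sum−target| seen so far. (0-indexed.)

l=7, r=16, best |Δ|=1

l=0 r=17: -15+33=18 d=16 *, l++
l=1 r=17: -13+33=20 d=14 *, l++
l=2 r=17: -12+33=21 d=13 *, l++
l=3 r=17: -11+33=22 d=12 *, l++
l=4 r=17: -8+33=25 d=9 *, l++
l=5 r=17: -2+33=31 d=3 *, l++
l=6 r=17: -1+33=32 d=2 *, l++
l=7 r=17: 2+33=35 d=1 *, r--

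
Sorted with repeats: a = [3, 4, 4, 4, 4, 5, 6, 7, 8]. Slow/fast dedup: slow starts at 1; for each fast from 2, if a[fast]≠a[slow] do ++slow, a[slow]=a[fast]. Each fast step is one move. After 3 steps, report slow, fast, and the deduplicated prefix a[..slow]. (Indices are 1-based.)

slow=1 fast=2: a[fast]=4≠a[slow]=3 write a[2]=4, slow++,fast++
slow=2 fast=3: a[fast]=4=a[slow] dup, fast++
slow=2 fast=4: a[fast]=4=a[slow] dup, fast++

slow=2, fast=5, prefix=[3, 4]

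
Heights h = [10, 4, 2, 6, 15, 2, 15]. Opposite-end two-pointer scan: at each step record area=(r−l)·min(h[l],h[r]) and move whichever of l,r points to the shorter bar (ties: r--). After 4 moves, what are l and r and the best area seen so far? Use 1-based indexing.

[1,7] min(10,15)*6=60 best=60 * → l++
[2,7] min(4,15)*5=20 best=60 → l++
[3,7] min(2,15)*4=8 best=60 → l++
[4,7] min(6,15)*3=18 best=60 → l++

l=5, r=7, best area=60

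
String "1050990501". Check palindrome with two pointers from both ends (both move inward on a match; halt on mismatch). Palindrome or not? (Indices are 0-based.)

palindrome

[0,9] '1'=='1' → l++,r--
[1,8] '0'=='0' → l++,r--
[2,7] '5'=='5' → l++,r--
[3,6] '0'=='0' → l++,r--
[4,5] '9'=='9' → l++,r--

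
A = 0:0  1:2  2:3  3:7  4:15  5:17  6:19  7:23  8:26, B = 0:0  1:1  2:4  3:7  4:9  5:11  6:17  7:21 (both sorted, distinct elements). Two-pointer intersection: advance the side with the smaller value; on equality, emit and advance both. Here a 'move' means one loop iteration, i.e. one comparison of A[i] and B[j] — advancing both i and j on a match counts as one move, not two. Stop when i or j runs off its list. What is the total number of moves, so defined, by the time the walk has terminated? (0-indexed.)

i=0 j=0: 0==0 emit, i++,j++
i=1 j=1: 2>1, j++
i=1 j=2: 2<4, i++
i=2 j=2: 3<4, i++
i=3 j=2: 7>4, j++
i=3 j=3: 7==7 emit, i++,j++
i=4 j=4: 15>9, j++
i=4 j=5: 15>11, j++
i=4 j=6: 15<17, i++
i=5 j=6: 17==17 emit, i++,j++
i=6 j=7: 19<21, i++
i=7 j=7: 23>21, j++

12 moves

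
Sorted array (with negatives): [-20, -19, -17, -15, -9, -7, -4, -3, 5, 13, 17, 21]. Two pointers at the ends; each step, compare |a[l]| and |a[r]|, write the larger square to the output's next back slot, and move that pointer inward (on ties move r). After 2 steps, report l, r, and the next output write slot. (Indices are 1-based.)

[1,12] |-20|<=|21| out[12]=441 → r--
[1,11] |-20|>|17| out[11]=400 → l++

l=2, r=11, next write slot=10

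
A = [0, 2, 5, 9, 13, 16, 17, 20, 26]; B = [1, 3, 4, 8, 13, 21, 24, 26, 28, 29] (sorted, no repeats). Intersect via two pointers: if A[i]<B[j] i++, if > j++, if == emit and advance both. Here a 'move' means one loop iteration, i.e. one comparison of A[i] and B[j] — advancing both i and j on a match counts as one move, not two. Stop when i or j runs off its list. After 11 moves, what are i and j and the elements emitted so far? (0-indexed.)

i=7, j=5, emitted=[13]

i=0 j=0: 0<1, i++
i=1 j=0: 2>1, j++
i=1 j=1: 2<3, i++
i=2 j=1: 5>3, j++
i=2 j=2: 5>4, j++
i=2 j=3: 5<8, i++
i=3 j=3: 9>8, j++
i=3 j=4: 9<13, i++
i=4 j=4: 13==13 emit, i++,j++
i=5 j=5: 16<21, i++
i=6 j=5: 17<21, i++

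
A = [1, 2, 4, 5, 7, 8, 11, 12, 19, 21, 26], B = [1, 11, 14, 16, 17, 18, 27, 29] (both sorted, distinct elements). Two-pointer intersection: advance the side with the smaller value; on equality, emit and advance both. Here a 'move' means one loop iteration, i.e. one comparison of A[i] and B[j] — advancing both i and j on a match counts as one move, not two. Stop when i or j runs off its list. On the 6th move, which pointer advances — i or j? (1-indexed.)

[i=1,j=1] 1==1 emit → i++,j++
[i=2,j=2] 2<11 → i++
[i=3,j=2] 4<11 → i++
[i=4,j=2] 5<11 → i++
[i=5,j=2] 7<11 → i++
[i=6,j=2] 8<11 → i++

i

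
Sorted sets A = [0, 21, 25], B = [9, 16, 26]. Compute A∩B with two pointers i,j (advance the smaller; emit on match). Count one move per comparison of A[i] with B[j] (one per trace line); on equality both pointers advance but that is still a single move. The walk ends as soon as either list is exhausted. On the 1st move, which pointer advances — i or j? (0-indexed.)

i=0 j=0: 0<9, i++

i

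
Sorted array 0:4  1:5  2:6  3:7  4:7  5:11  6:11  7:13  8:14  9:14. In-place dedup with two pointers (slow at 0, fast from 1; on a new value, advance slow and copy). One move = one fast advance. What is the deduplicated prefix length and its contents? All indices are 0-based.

slow=0 fast=1: a[fast]=5≠a[slow]=4 write a[1]=5, slow++,fast++
slow=1 fast=2: a[fast]=6≠a[slow]=5 write a[2]=6, slow++,fast++
slow=2 fast=3: a[fast]=7≠a[slow]=6 write a[3]=7, slow++,fast++
slow=3 fast=4: a[fast]=7=a[slow] dup, fast++
slow=3 fast=5: a[fast]=11≠a[slow]=7 write a[4]=11, slow++,fast++
slow=4 fast=6: a[fast]=11=a[slow] dup, fast++
slow=4 fast=7: a[fast]=13≠a[slow]=11 write a[5]=13, slow++,fast++
slow=5 fast=8: a[fast]=14≠a[slow]=13 write a[6]=14, slow++,fast++
slow=6 fast=9: a[fast]=14=a[slow] dup, fast++

length 7; prefix = [4, 5, 6, 7, 11, 13, 14]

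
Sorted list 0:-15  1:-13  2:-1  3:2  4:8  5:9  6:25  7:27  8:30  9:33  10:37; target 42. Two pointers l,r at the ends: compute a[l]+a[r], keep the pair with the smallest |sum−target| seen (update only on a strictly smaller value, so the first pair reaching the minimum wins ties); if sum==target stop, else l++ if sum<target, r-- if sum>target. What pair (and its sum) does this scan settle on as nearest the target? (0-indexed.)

l=0 r=10: -15+37=22 d=20 *, l++
l=1 r=10: -13+37=24 d=18 *, l++
l=2 r=10: -1+37=36 d=6 *, l++
l=3 r=10: 2+37=39 d=3 *, l++
l=4 r=10: 8+37=45 d=3, r--
l=4 r=9: 8+33=41 d=1 *, l++
l=5 r=9: 9+33=42 d=0 *, stop

pair (9, 33) with sum 42 (|Δ|=0)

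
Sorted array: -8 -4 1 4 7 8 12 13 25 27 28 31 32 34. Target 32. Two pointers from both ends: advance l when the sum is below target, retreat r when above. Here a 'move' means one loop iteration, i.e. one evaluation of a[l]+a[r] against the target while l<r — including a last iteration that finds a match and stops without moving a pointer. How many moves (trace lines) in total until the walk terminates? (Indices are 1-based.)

5 moves

[1,14] -8+34=26 <32 → l++
[2,14] -4+34=30 <32 → l++
[3,14] 1+34=35 >32 → r--
[3,13] 1+32=33 >32 → r--
[3,12] 1+31=32 → found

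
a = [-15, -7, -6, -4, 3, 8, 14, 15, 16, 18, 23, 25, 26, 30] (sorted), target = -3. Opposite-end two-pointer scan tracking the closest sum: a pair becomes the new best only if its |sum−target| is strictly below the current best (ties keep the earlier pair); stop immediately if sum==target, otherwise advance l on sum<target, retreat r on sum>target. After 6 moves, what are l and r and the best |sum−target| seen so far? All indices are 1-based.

l=1, r=8, best |Δ|=4

[1,14] -15+30=15 d=18 * → r--
[1,13] -15+26=11 d=14 * → r--
[1,12] -15+25=10 d=13 * → r--
[1,11] -15+23=8 d=11 * → r--
[1,10] -15+18=3 d=6 * → r--
[1,9] -15+16=1 d=4 * → r--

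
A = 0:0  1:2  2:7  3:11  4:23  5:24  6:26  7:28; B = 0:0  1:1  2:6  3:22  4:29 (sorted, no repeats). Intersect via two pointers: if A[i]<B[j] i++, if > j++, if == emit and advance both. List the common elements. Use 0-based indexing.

intersection = [0]

[i=0,j=0] 0==0 emit → i++,j++
[i=1,j=1] 2>1 → j++
[i=1,j=2] 2<6 → i++
[i=2,j=2] 7>6 → j++
[i=2,j=3] 7<22 → i++
[i=3,j=3] 11<22 → i++
[i=4,j=3] 23>22 → j++
[i=4,j=4] 23<29 → i++
[i=5,j=4] 24<29 → i++
[i=6,j=4] 26<29 → i++
[i=7,j=4] 28<29 → i++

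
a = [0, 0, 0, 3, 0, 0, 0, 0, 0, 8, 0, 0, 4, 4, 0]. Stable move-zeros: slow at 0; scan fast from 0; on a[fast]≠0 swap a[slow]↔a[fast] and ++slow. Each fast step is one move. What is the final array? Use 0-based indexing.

[3, 8, 4, 4, 0, 0, 0, 0, 0, 0, 0, 0, 0, 0, 0]

slow=0 fast=0: a[fast]=0, fast++
slow=0 fast=1: a[fast]=0, fast++
slow=0 fast=2: a[fast]=0, fast++
slow=0 fast=3: a[fast]=3≠0 swap→a[0]=3, slow++,fast++
slow=1 fast=4: a[fast]=0, fast++
slow=1 fast=5: a[fast]=0, fast++
slow=1 fast=6: a[fast]=0, fast++
slow=1 fast=7: a[fast]=0, fast++
slow=1 fast=8: a[fast]=0, fast++
slow=1 fast=9: a[fast]=8≠0 swap→a[1]=8, slow++,fast++
slow=2 fast=10: a[fast]=0, fast++
slow=2 fast=11: a[fast]=0, fast++
slow=2 fast=12: a[fast]=4≠0 swap→a[2]=4, slow++,fast++
slow=3 fast=13: a[fast]=4≠0 swap→a[3]=4, slow++,fast++
slow=4 fast=14: a[fast]=0, fast++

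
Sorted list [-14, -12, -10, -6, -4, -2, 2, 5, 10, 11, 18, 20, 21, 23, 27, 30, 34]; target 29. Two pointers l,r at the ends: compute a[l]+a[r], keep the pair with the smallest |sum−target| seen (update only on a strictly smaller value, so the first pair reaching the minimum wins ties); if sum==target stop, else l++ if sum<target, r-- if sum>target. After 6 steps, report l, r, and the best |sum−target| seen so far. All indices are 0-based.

l=0 r=16: -14+34=20 d=9 *, l++
l=1 r=16: -12+34=22 d=7 *, l++
l=2 r=16: -10+34=24 d=5 *, l++
l=3 r=16: -6+34=28 d=1 *, l++
l=4 r=16: -4+34=30 d=1, r--
l=4 r=15: -4+30=26 d=3, l++

l=5, r=15, best |Δ|=1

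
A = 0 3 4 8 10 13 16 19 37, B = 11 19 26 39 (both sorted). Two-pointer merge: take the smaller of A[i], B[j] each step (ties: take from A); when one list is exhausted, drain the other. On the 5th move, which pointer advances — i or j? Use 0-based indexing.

i

i=0 j=0: A[i]=0<=B[j]=11 take 0, i++
i=1 j=0: A[i]=3<=B[j]=11 take 3, i++
i=2 j=0: A[i]=4<=B[j]=11 take 4, i++
i=3 j=0: A[i]=8<=B[j]=11 take 8, i++
i=4 j=0: A[i]=10<=B[j]=11 take 10, i++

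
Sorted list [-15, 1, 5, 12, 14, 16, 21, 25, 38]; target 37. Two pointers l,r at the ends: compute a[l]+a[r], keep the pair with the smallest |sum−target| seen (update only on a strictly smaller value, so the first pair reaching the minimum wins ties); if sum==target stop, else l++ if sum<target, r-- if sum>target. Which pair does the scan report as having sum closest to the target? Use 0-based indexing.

l=0 r=8: -15+38=23 d=14 *, l++
l=1 r=8: 1+38=39 d=2 *, r--
l=1 r=7: 1+25=26 d=11, l++
l=2 r=7: 5+25=30 d=7, l++
l=3 r=7: 12+25=37 d=0 *, stop

pair (12, 25) with sum 37 (|Δ|=0)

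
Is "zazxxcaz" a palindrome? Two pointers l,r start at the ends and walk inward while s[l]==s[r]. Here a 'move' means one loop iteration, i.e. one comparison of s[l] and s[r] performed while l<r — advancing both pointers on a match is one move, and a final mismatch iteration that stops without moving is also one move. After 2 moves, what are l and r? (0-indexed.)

l=0 r=7: 'z'=='z', l++,r--
l=1 r=6: 'a'=='a', l++,r--

l=2, r=5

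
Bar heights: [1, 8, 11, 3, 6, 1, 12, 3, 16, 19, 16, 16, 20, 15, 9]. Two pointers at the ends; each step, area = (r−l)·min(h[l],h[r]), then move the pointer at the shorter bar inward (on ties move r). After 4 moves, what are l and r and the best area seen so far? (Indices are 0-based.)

l=3, r=13, best area=121

[0,14] min(1,9)*14=14 best=14 * → l++
[1,14] min(8,9)*13=104 best=104 * → l++
[2,14] min(11,9)*12=108 best=108 * → r--
[2,13] min(11,15)*11=121 best=121 * → l++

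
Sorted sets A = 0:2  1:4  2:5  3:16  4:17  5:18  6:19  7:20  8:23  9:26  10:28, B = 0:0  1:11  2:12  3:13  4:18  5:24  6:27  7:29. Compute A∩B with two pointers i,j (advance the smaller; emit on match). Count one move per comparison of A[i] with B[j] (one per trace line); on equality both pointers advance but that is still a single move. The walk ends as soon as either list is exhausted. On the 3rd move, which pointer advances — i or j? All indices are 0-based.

i

i=0 j=0: 2>0, j++
i=0 j=1: 2<11, i++
i=1 j=1: 4<11, i++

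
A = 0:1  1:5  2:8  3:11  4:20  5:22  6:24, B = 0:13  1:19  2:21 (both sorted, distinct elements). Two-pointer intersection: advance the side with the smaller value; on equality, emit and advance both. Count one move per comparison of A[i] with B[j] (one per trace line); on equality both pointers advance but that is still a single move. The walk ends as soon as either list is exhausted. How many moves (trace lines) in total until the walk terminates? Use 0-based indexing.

8 moves

i=0 j=0: 1<13, i++
i=1 j=0: 5<13, i++
i=2 j=0: 8<13, i++
i=3 j=0: 11<13, i++
i=4 j=0: 20>13, j++
i=4 j=1: 20>19, j++
i=4 j=2: 20<21, i++
i=5 j=2: 22>21, j++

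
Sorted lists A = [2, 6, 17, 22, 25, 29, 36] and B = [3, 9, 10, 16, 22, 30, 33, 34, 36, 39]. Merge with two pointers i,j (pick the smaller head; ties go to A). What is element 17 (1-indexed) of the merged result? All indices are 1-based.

merged[17] = 39

[i=1,j=1] A[i]=2<=B[j]=3 take 2 → i++
[i=2,j=1] A[i]=6>B[j]=3 take 3 → j++
[i=2,j=2] A[i]=6<=B[j]=9 take 6 → i++
[i=3,j=2] A[i]=17>B[j]=9 take 9 → j++
[i=3,j=3] A[i]=17>B[j]=10 take 10 → j++
[i=3,j=4] A[i]=17>B[j]=16 take 16 → j++
[i=3,j=5] A[i]=17<=B[j]=22 take 17 → i++
[i=4,j=5] A[i]=22<=B[j]=22 take 22 → i++
[i=5,j=5] A[i]=25>B[j]=22 take 22 → j++
[i=5,j=6] A[i]=25<=B[j]=30 take 25 → i++
[i=6,j=6] A[i]=29<=B[j]=30 take 29 → i++
[i=7,j=6] A[i]=36>B[j]=30 take 30 → j++
[i=7,j=7] A[i]=36>B[j]=33 take 33 → j++
[i=7,j=8] A[i]=36>B[j]=34 take 34 → j++
[i=7,j=9] A[i]=36<=B[j]=36 take 36 → i++
[i=8,j=9] A done, take B[j]=36 → j++
[i=8,j=10] A done, take B[j]=39 → j++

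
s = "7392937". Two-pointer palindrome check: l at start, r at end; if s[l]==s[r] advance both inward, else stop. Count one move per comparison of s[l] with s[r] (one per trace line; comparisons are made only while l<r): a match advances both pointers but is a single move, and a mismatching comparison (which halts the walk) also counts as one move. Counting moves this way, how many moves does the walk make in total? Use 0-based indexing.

3 moves

[0,6] '7'=='7' → l++,r--
[1,5] '3'=='3' → l++,r--
[2,4] '9'=='9' → l++,r--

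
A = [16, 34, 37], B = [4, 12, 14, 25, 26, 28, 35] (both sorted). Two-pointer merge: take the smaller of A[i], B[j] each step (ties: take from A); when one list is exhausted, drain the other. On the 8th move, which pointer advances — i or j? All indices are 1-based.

i

i=1 j=1: A[i]=16>B[j]=4 take 4, j++
i=1 j=2: A[i]=16>B[j]=12 take 12, j++
i=1 j=3: A[i]=16>B[j]=14 take 14, j++
i=1 j=4: A[i]=16<=B[j]=25 take 16, i++
i=2 j=4: A[i]=34>B[j]=25 take 25, j++
i=2 j=5: A[i]=34>B[j]=26 take 26, j++
i=2 j=6: A[i]=34>B[j]=28 take 28, j++
i=2 j=7: A[i]=34<=B[j]=35 take 34, i++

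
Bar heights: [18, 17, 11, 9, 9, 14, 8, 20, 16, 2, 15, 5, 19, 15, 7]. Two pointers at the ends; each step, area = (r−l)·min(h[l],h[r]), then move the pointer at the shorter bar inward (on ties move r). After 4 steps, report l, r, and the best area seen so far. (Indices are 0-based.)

l=2, r=12, best area=216

l=0 r=14: min(18,7)*14=98 best=98 *, r--
l=0 r=13: min(18,15)*13=195 best=195 *, r--
l=0 r=12: min(18,19)*12=216 best=216 *, l++
l=1 r=12: min(17,19)*11=187 best=216, l++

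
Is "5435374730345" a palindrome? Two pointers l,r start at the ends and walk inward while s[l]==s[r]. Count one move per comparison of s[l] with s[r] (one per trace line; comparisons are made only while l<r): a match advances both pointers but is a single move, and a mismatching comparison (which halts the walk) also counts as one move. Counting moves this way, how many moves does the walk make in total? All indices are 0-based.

4 moves

[0,12] '5'=='5' → l++,r--
[1,11] '4'=='4' → l++,r--
[2,10] '3'=='3' → l++,r--
[3,9] '5'!='0' → stop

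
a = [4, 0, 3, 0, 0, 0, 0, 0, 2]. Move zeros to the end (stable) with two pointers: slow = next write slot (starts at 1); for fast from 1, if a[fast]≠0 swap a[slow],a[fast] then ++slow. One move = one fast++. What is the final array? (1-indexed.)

[4, 3, 2, 0, 0, 0, 0, 0, 0]

(s=1,f=1) a[fast]=4≠0 swap→a[1]=4 → slow++,fast++
(s=2,f=2) a[fast]=0 → fast++
(s=2,f=3) a[fast]=3≠0 swap→a[2]=3 → slow++,fast++
(s=3,f=4) a[fast]=0 → fast++
(s=3,f=5) a[fast]=0 → fast++
(s=3,f=6) a[fast]=0 → fast++
(s=3,f=7) a[fast]=0 → fast++
(s=3,f=8) a[fast]=0 → fast++
(s=3,f=9) a[fast]=2≠0 swap→a[3]=2 → slow++,fast++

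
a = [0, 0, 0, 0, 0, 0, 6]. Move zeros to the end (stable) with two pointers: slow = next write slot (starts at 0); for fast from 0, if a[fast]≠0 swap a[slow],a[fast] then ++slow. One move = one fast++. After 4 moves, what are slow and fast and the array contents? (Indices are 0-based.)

slow=0, fast=4, a=[0, 0, 0, 0, 0, 0, 6]

(s=0,f=0) a[fast]=0 → fast++
(s=0,f=1) a[fast]=0 → fast++
(s=0,f=2) a[fast]=0 → fast++
(s=0,f=3) a[fast]=0 → fast++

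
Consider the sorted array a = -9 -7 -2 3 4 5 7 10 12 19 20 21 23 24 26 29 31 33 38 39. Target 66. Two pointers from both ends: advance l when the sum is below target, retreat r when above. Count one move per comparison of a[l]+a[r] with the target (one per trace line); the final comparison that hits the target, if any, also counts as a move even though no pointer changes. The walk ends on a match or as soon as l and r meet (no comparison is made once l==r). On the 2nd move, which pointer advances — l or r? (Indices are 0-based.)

[0,19] -9+39=30 <66 → l++
[1,19] -7+39=32 <66 → l++

l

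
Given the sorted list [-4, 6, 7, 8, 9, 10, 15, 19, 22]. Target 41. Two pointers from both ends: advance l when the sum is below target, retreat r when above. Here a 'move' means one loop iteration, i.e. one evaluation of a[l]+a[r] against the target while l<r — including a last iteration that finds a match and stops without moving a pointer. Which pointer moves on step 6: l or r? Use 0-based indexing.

l=0 r=8: -4+22=18 <41, l++
l=1 r=8: 6+22=28 <41, l++
l=2 r=8: 7+22=29 <41, l++
l=3 r=8: 8+22=30 <41, l++
l=4 r=8: 9+22=31 <41, l++
l=5 r=8: 10+22=32 <41, l++

l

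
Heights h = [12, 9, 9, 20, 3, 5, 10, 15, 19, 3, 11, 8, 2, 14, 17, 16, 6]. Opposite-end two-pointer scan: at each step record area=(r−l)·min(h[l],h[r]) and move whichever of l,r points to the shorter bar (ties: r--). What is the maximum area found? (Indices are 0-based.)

max area = 192

l=0 r=16: min(12,6)*16=96 best=96 *, r--
l=0 r=15: min(12,16)*15=180 best=180 *, l++
l=1 r=15: min(9,16)*14=126 best=180, l++
l=2 r=15: min(9,16)*13=117 best=180, l++
l=3 r=15: min(20,16)*12=192 best=192 *, r--
l=3 r=14: min(20,17)*11=187 best=192, r--
l=3 r=13: min(20,14)*10=140 best=192, r--
l=3 r=12: min(20,2)*9=18 best=192, r--
l=3 r=11: min(20,8)*8=64 best=192, r--
l=3 r=10: min(20,11)*7=77 best=192, r--
l=3 r=9: min(20,3)*6=18 best=192, r--
l=3 r=8: min(20,19)*5=95 best=192, r--
l=3 r=7: min(20,15)*4=60 best=192, r--
l=3 r=6: min(20,10)*3=30 best=192, r--
l=3 r=5: min(20,5)*2=10 best=192, r--
l=3 r=4: min(20,3)*1=3 best=192, r--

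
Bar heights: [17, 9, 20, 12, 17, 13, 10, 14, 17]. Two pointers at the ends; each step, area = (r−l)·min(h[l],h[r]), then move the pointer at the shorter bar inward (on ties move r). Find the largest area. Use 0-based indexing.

max area = 136

l=0 r=8: min(17,17)*8=136 best=136 *, r--
l=0 r=7: min(17,14)*7=98 best=136, r--
l=0 r=6: min(17,10)*6=60 best=136, r--
l=0 r=5: min(17,13)*5=65 best=136, r--
l=0 r=4: min(17,17)*4=68 best=136, r--
l=0 r=3: min(17,12)*3=36 best=136, r--
l=0 r=2: min(17,20)*2=34 best=136, l++
l=1 r=2: min(9,20)*1=9 best=136, l++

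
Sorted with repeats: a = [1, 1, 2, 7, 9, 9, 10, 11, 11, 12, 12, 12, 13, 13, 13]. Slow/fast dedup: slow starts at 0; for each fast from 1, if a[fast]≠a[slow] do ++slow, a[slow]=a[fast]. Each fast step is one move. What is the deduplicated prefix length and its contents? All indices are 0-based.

(s=0,f=1) a[fast]=1=a[slow] dup → fast++
(s=0,f=2) a[fast]=2≠a[slow]=1 write a[1]=2 → slow++,fast++
(s=1,f=3) a[fast]=7≠a[slow]=2 write a[2]=7 → slow++,fast++
(s=2,f=4) a[fast]=9≠a[slow]=7 write a[3]=9 → slow++,fast++
(s=3,f=5) a[fast]=9=a[slow] dup → fast++
(s=3,f=6) a[fast]=10≠a[slow]=9 write a[4]=10 → slow++,fast++
(s=4,f=7) a[fast]=11≠a[slow]=10 write a[5]=11 → slow++,fast++
(s=5,f=8) a[fast]=11=a[slow] dup → fast++
(s=5,f=9) a[fast]=12≠a[slow]=11 write a[6]=12 → slow++,fast++
(s=6,f=10) a[fast]=12=a[slow] dup → fast++
(s=6,f=11) a[fast]=12=a[slow] dup → fast++
(s=6,f=12) a[fast]=13≠a[slow]=12 write a[7]=13 → slow++,fast++
(s=7,f=13) a[fast]=13=a[slow] dup → fast++
(s=7,f=14) a[fast]=13=a[slow] dup → fast++

length 8; prefix = [1, 2, 7, 9, 10, 11, 12, 13]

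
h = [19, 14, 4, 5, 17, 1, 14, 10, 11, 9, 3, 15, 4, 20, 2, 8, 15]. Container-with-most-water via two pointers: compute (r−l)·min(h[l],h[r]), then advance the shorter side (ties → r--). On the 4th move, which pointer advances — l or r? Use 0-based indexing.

l=0 r=16: min(19,15)*16=240 best=240 *, r--
l=0 r=15: min(19,8)*15=120 best=240, r--
l=0 r=14: min(19,2)*14=28 best=240, r--
l=0 r=13: min(19,20)*13=247 best=247 *, l++

l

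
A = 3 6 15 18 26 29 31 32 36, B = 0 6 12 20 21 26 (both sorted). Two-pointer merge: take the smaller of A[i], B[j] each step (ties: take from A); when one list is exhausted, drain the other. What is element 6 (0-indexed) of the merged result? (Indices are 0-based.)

merged[6] = 18

[i=0,j=0] A[i]=3>B[j]=0 take 0 → j++
[i=0,j=1] A[i]=3<=B[j]=6 take 3 → i++
[i=1,j=1] A[i]=6<=B[j]=6 take 6 → i++
[i=2,j=1] A[i]=15>B[j]=6 take 6 → j++
[i=2,j=2] A[i]=15>B[j]=12 take 12 → j++
[i=2,j=3] A[i]=15<=B[j]=20 take 15 → i++
[i=3,j=3] A[i]=18<=B[j]=20 take 18 → i++
[i=4,j=3] A[i]=26>B[j]=20 take 20 → j++
[i=4,j=4] A[i]=26>B[j]=21 take 21 → j++
[i=4,j=5] A[i]=26<=B[j]=26 take 26 → i++
[i=5,j=5] A[i]=29>B[j]=26 take 26 → j++
[i=5,j=6] B done, take A[i]=29 → i++
[i=6,j=6] B done, take A[i]=31 → i++
[i=7,j=6] B done, take A[i]=32 → i++
[i=8,j=6] B done, take A[i]=36 → i++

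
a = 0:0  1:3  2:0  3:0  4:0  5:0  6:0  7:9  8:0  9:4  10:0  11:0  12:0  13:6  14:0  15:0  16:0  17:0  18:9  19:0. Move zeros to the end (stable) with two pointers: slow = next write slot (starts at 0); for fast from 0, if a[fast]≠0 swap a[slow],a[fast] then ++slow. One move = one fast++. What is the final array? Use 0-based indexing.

slow=0 fast=0: a[fast]=0, fast++
slow=0 fast=1: a[fast]=3≠0 swap→a[0]=3, slow++,fast++
slow=1 fast=2: a[fast]=0, fast++
slow=1 fast=3: a[fast]=0, fast++
slow=1 fast=4: a[fast]=0, fast++
slow=1 fast=5: a[fast]=0, fast++
slow=1 fast=6: a[fast]=0, fast++
slow=1 fast=7: a[fast]=9≠0 swap→a[1]=9, slow++,fast++
slow=2 fast=8: a[fast]=0, fast++
slow=2 fast=9: a[fast]=4≠0 swap→a[2]=4, slow++,fast++
slow=3 fast=10: a[fast]=0, fast++
slow=3 fast=11: a[fast]=0, fast++
slow=3 fast=12: a[fast]=0, fast++
slow=3 fast=13: a[fast]=6≠0 swap→a[3]=6, slow++,fast++
slow=4 fast=14: a[fast]=0, fast++
slow=4 fast=15: a[fast]=0, fast++
slow=4 fast=16: a[fast]=0, fast++
slow=4 fast=17: a[fast]=0, fast++
slow=4 fast=18: a[fast]=9≠0 swap→a[4]=9, slow++,fast++
slow=5 fast=19: a[fast]=0, fast++

[3, 9, 4, 6, 9, 0, 0, 0, 0, 0, 0, 0, 0, 0, 0, 0, 0, 0, 0, 0]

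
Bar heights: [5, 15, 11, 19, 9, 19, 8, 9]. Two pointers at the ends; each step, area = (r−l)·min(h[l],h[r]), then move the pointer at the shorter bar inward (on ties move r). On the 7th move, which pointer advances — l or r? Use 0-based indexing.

r

l=0 r=7: min(5,9)*7=35 best=35 *, l++
l=1 r=7: min(15,9)*6=54 best=54 *, r--
l=1 r=6: min(15,8)*5=40 best=54, r--
l=1 r=5: min(15,19)*4=60 best=60 *, l++
l=2 r=5: min(11,19)*3=33 best=60, l++
l=3 r=5: min(19,19)*2=38 best=60, r--
l=3 r=4: min(19,9)*1=9 best=60, r--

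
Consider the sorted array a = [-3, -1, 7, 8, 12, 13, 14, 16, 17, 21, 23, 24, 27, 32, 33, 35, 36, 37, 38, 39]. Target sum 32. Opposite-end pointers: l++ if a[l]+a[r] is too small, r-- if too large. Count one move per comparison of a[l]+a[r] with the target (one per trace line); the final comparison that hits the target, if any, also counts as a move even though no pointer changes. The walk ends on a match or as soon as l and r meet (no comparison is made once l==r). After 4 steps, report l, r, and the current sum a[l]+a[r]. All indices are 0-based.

l=0, r=15, sum=32

[0,19] -3+39=36 >32 → r--
[0,18] -3+38=35 >32 → r--
[0,17] -3+37=34 >32 → r--
[0,16] -3+36=33 >32 → r--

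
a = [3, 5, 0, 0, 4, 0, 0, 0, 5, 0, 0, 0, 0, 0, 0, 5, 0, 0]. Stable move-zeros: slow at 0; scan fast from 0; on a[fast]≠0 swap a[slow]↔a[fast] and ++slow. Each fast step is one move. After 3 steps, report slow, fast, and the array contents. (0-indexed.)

slow=2, fast=3, a=[3, 5, 0, 0, 4, 0, 0, 0, 5, 0, 0, 0, 0, 0, 0, 5, 0, 0]

slow=0 fast=0: a[fast]=3≠0 swap→a[0]=3, slow++,fast++
slow=1 fast=1: a[fast]=5≠0 swap→a[1]=5, slow++,fast++
slow=2 fast=2: a[fast]=0, fast++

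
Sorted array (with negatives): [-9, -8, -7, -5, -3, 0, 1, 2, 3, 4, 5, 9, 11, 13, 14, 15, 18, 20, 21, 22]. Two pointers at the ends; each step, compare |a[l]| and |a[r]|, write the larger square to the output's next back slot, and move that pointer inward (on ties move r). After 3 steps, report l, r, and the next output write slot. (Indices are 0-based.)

l=0, r=16, next write slot=16

l=0 r=19: |-9|<=|22| out[19]=484, r--
l=0 r=18: |-9|<=|21| out[18]=441, r--
l=0 r=17: |-9|<=|20| out[17]=400, r--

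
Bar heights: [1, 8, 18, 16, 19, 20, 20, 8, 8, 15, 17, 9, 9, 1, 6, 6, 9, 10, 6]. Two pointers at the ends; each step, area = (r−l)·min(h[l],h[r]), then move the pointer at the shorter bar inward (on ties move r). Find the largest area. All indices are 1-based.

l=1 r=19: min(1,6)*18=18 best=18 *, l++
l=2 r=19: min(8,6)*17=102 best=102 *, r--
l=2 r=18: min(8,10)*16=128 best=128 *, l++
l=3 r=18: min(18,10)*15=150 best=150 *, r--
l=3 r=17: min(18,9)*14=126 best=150, r--
l=3 r=16: min(18,6)*13=78 best=150, r--
l=3 r=15: min(18,6)*12=72 best=150, r--
l=3 r=14: min(18,1)*11=11 best=150, r--
l=3 r=13: min(18,9)*10=90 best=150, r--
l=3 r=12: min(18,9)*9=81 best=150, r--
l=3 r=11: min(18,17)*8=136 best=150, r--
l=3 r=10: min(18,15)*7=105 best=150, r--
l=3 r=9: min(18,8)*6=48 best=150, r--
l=3 r=8: min(18,8)*5=40 best=150, r--
l=3 r=7: min(18,20)*4=72 best=150, l++
l=4 r=7: min(16,20)*3=48 best=150, l++
l=5 r=7: min(19,20)*2=38 best=150, l++
l=6 r=7: min(20,20)*1=20 best=150, r--

max area = 150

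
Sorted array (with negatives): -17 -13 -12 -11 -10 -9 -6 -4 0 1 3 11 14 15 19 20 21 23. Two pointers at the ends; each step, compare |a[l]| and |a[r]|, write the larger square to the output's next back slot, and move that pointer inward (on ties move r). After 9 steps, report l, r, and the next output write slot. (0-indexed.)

[0,17] |-17|<=|23| out[17]=529 → r--
[0,16] |-17|<=|21| out[16]=441 → r--
[0,15] |-17|<=|20| out[15]=400 → r--
[0,14] |-17|<=|19| out[14]=361 → r--
[0,13] |-17|>|15| out[13]=289 → l++
[1,13] |-13|<=|15| out[12]=225 → r--
[1,12] |-13|<=|14| out[11]=196 → r--
[1,11] |-13|>|11| out[10]=169 → l++
[2,11] |-12|>|11| out[9]=144 → l++

l=3, r=11, next write slot=8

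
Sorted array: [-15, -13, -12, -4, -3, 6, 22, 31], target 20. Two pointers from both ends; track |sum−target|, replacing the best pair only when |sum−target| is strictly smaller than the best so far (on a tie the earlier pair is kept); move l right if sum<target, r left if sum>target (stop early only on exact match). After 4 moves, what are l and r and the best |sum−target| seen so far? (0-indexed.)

l=0 r=7: -15+31=16 d=4 *, l++
l=1 r=7: -13+31=18 d=2 *, l++
l=2 r=7: -12+31=19 d=1 *, l++
l=3 r=7: -4+31=27 d=7, r--

l=3, r=6, best |Δ|=1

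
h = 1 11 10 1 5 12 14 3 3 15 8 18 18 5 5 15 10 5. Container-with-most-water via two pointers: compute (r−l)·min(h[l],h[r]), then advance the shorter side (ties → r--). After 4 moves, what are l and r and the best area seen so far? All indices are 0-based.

l=2, r=15, best area=154

[0,17] min(1,5)*17=17 best=17 * → l++
[1,17] min(11,5)*16=80 best=80 * → r--
[1,16] min(11,10)*15=150 best=150 * → r--
[1,15] min(11,15)*14=154 best=154 * → l++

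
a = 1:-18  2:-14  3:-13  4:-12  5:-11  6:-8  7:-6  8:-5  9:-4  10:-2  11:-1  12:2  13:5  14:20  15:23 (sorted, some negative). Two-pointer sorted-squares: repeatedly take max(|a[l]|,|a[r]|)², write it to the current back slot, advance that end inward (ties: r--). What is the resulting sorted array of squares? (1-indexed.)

l=1 r=15: |-18|<=|23| out[15]=529, r--
l=1 r=14: |-18|<=|20| out[14]=400, r--
l=1 r=13: |-18|>|5| out[13]=324, l++
l=2 r=13: |-14|>|5| out[12]=196, l++
l=3 r=13: |-13|>|5| out[11]=169, l++
l=4 r=13: |-12|>|5| out[10]=144, l++
l=5 r=13: |-11|>|5| out[9]=121, l++
l=6 r=13: |-8|>|5| out[8]=64, l++
l=7 r=13: |-6|>|5| out[7]=36, l++
l=8 r=13: |-5|<=|5| out[6]=25, r--
l=8 r=12: |-5|>|2| out[5]=25, l++
l=9 r=12: |-4|>|2| out[4]=16, l++
l=10 r=12: |-2|<=|2| out[3]=4, r--
l=10 r=11: |-2|>|-1| out[2]=4, l++
l=11 r=11: |-1|<=|-1| out[1]=1, r--

[1, 4, 4, 16, 25, 25, 36, 64, 121, 144, 169, 196, 324, 400, 529]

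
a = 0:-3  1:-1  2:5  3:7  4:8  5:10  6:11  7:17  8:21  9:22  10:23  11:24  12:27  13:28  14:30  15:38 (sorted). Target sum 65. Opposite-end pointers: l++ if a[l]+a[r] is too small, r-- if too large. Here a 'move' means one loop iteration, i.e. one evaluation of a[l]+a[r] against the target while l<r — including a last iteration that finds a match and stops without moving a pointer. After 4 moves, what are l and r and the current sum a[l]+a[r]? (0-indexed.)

[0,15] -3+38=35 <65 → l++
[1,15] -1+38=37 <65 → l++
[2,15] 5+38=43 <65 → l++
[3,15] 7+38=45 <65 → l++

l=4, r=15, sum=46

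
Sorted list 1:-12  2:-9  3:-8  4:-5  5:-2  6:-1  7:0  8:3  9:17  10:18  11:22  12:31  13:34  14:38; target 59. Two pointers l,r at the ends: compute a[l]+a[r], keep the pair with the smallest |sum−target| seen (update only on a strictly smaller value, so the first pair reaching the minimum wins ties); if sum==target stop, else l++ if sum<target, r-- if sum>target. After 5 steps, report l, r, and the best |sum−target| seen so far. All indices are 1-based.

[1,14] -12+38=26 d=33 * → l++
[2,14] -9+38=29 d=30 * → l++
[3,14] -8+38=30 d=29 * → l++
[4,14] -5+38=33 d=26 * → l++
[5,14] -2+38=36 d=23 * → l++

l=6, r=14, best |Δ|=23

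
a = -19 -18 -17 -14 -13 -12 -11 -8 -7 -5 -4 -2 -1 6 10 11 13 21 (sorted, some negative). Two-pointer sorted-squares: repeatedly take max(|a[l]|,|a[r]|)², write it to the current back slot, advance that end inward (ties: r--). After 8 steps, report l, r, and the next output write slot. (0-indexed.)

l=0 r=17: |-19|<=|21| out[17]=441, r--
l=0 r=16: |-19|>|13| out[16]=361, l++
l=1 r=16: |-18|>|13| out[15]=324, l++
l=2 r=16: |-17|>|13| out[14]=289, l++
l=3 r=16: |-14|>|13| out[13]=196, l++
l=4 r=16: |-13|<=|13| out[12]=169, r--
l=4 r=15: |-13|>|11| out[11]=169, l++
l=5 r=15: |-12|>|11| out[10]=144, l++

l=6, r=15, next write slot=9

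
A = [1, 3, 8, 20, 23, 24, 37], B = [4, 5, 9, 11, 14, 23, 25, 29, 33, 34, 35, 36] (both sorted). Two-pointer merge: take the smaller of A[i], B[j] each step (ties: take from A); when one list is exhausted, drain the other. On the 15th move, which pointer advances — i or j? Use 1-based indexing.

j

i=1 j=1: A[i]=1<=B[j]=4 take 1, i++
i=2 j=1: A[i]=3<=B[j]=4 take 3, i++
i=3 j=1: A[i]=8>B[j]=4 take 4, j++
i=3 j=2: A[i]=8>B[j]=5 take 5, j++
i=3 j=3: A[i]=8<=B[j]=9 take 8, i++
i=4 j=3: A[i]=20>B[j]=9 take 9, j++
i=4 j=4: A[i]=20>B[j]=11 take 11, j++
i=4 j=5: A[i]=20>B[j]=14 take 14, j++
i=4 j=6: A[i]=20<=B[j]=23 take 20, i++
i=5 j=6: A[i]=23<=B[j]=23 take 23, i++
i=6 j=6: A[i]=24>B[j]=23 take 23, j++
i=6 j=7: A[i]=24<=B[j]=25 take 24, i++
i=7 j=7: A[i]=37>B[j]=25 take 25, j++
i=7 j=8: A[i]=37>B[j]=29 take 29, j++
i=7 j=9: A[i]=37>B[j]=33 take 33, j++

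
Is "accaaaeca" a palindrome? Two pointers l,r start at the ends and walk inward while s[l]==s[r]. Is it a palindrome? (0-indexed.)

not a palindrome (mismatch at 2,6)

[0,8] 'a'=='a' → l++,r--
[1,7] 'c'=='c' → l++,r--
[2,6] 'c'!='e' → stop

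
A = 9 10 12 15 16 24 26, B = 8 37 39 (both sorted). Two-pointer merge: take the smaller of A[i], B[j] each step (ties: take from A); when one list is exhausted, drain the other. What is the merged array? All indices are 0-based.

[i=0,j=0] A[i]=9>B[j]=8 take 8 → j++
[i=0,j=1] A[i]=9<=B[j]=37 take 9 → i++
[i=1,j=1] A[i]=10<=B[j]=37 take 10 → i++
[i=2,j=1] A[i]=12<=B[j]=37 take 12 → i++
[i=3,j=1] A[i]=15<=B[j]=37 take 15 → i++
[i=4,j=1] A[i]=16<=B[j]=37 take 16 → i++
[i=5,j=1] A[i]=24<=B[j]=37 take 24 → i++
[i=6,j=1] A[i]=26<=B[j]=37 take 26 → i++
[i=7,j=1] A done, take B[j]=37 → j++
[i=7,j=2] A done, take B[j]=39 → j++

[8, 9, 10, 12, 15, 16, 24, 26, 37, 39]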